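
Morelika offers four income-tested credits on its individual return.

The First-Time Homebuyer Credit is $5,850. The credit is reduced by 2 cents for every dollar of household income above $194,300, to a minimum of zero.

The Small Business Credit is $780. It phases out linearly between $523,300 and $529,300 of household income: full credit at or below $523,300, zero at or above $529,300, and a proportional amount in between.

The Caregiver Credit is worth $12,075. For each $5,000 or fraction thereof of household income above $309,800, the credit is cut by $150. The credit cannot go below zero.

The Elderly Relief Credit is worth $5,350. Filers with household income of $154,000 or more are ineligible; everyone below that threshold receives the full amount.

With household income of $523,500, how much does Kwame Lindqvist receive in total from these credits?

$6,379

First-Time Homebuyer Credit: 2% of the $329,200 excess over $194,300 is $6,584 ≥ base, so the credit is $0.
Small Business Credit: $523,500 is $200 into a $6,000 phase-out range, leaving 5,800/6,000 of the credit: $780 × 5,800/6,000 = $754.
Caregiver Credit: income exceeds $309,800 by $213,700, which is 43 full-or-partial $5,000 increments; reduction = 43 × $150 = $6,450, leaving $5,625.
Elderly Relief Credit: $523,500 meets or exceeds the $154,000 cutoff, so the credit is $0.
Total: $0 + $754 + $5,625 + $0 = $6,379.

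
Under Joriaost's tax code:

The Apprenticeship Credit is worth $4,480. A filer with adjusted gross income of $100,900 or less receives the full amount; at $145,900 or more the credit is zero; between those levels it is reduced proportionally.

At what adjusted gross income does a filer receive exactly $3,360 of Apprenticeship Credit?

$112,150

$3,360 is 3,360/4,480 of the full $4,480, so 1,120/4,480 of the $45,000 range has been used: income = $100,900 + $45,000 × 1,120/4,480 = $112,150.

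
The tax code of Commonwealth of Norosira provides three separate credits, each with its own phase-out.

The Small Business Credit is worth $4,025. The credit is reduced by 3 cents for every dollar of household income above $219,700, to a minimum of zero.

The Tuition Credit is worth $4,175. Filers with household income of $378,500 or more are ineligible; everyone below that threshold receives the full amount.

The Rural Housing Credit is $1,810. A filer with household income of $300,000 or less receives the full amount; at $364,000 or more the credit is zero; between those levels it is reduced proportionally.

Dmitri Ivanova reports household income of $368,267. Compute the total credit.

$4,175

Small Business Credit: 3% of the $148,567 excess over $219,700 is $4,457.01 ≥ base, so the credit is $0.
Tuition Credit: $368,267 is below the $378,500 cutoff, so the full $4,175 applies.
Rural Housing Credit: $368,267 is at or above $364,000, so the credit is $0.
Total: $0 + $4,175 + $0 = $4,175.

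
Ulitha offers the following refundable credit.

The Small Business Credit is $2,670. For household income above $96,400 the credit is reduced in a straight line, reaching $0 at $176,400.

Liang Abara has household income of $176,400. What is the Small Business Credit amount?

Small Business Credit: $176,400 is at or above $176,400, so the credit is $0.

$0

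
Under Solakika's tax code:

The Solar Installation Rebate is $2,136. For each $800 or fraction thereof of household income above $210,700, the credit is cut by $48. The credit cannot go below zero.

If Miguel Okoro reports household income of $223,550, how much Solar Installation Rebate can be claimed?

Solar Installation Rebate: income exceeds $210,700 by $12,850, which is 17 full-or-partial $800 increments; reduction = 17 × $48 = $816, leaving $1,320.

$1,320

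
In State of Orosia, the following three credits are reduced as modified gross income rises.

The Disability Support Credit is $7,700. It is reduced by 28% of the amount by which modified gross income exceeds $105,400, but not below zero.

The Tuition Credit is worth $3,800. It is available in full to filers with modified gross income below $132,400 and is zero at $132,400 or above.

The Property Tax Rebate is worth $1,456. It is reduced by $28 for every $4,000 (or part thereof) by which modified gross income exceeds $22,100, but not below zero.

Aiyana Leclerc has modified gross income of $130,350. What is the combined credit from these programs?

$5,186

Disability Support Credit: 28% of the $24,950 excess over $105,400 is $6,986; credit = $7,700 − $6,986 = $714.
Tuition Credit: $130,350 is below the $132,400 cutoff, so the full $3,800 applies.
Property Tax Rebate: income exceeds $22,100 by $108,250, which is 28 full-or-partial $4,000 increments; reduction = 28 × $28 = $784, leaving $672.
Total: $714 + $3,800 + $672 = $5,186.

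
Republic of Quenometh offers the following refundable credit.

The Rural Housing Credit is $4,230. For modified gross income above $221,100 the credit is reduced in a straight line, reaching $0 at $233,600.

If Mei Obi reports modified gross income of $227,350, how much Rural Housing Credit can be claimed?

Rural Housing Credit: $227,350 is $6,250 into a $12,500 phase-out range, leaving 6,250/12,500 of the credit: $4,230 × 6,250/12,500 = $2,115.

$2,115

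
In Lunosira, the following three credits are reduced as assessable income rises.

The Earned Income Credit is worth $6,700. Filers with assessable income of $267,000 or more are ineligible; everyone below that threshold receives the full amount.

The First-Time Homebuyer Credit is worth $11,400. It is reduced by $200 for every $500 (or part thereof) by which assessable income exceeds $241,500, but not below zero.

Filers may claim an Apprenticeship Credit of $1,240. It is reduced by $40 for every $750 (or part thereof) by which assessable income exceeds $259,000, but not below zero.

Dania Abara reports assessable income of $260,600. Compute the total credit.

Earned Income Credit: $260,600 is below the $267,000 cutoff, so the full $6,700 applies.
First-Time Homebuyer Credit: income exceeds $241,500 by $19,100, which is 39 full-or-partial $500 increments; reduction = 39 × $200 = $7,800, leaving $3,600.
Apprenticeship Credit: income exceeds $259,000 by $1,600, which is 3 full-or-partial $750 increments; reduction = 3 × $40 = $120, leaving $1,120.
Total: $6,700 + $3,600 + $1,120 = $11,420.

$11,420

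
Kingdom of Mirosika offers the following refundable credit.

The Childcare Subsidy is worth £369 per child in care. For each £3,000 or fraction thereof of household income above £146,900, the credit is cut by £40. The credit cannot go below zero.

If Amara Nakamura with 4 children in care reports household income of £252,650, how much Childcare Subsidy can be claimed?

Childcare Subsidy: base = 4 × £369 = £1,476. income exceeds £146,900 by £105,750, which is 36 full-or-partial £3,000 increments; reduction = 36 × £40 = £1,440, leaving £36.

£36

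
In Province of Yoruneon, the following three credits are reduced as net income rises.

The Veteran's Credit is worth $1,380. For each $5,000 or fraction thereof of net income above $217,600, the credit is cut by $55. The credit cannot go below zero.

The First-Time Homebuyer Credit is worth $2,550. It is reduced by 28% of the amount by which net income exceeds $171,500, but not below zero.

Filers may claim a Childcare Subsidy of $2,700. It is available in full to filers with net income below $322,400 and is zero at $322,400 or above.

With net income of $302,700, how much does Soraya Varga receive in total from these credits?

$3,090

Veteran's Credit: income exceeds $217,600 by $85,100, which is 18 full-or-partial $5,000 increments; reduction = 18 × $55 = $990, leaving $390.
First-Time Homebuyer Credit: 28% of the $131,200 excess over $171,500 is $36,736 ≥ base, so the credit is $0.
Childcare Subsidy: $302,700 is below the $322,400 cutoff, so the full $2,700 applies.
Total: $390 + $0 + $2,700 = $3,090.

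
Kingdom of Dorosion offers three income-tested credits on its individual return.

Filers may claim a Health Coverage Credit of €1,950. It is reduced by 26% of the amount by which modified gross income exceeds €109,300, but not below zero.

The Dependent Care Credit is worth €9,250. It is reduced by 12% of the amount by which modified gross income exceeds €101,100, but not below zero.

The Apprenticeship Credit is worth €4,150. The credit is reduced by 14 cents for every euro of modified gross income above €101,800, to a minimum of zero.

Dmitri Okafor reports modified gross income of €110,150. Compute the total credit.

Health Coverage Credit: 26% of the €850 excess over €109,300 is €221; credit = €1,950 − €221 = €1,729.
Dependent Care Credit: 12% of the €9,050 excess over €101,100 is €1,086; credit = €9,250 − €1,086 = €8,164.
Apprenticeship Credit: 14% of the €8,350 excess over €101,800 is €1,169; credit = €4,150 − €1,169 = €2,981.
Total: €1,729 + €8,164 + €2,981 = €12,874.

€12,874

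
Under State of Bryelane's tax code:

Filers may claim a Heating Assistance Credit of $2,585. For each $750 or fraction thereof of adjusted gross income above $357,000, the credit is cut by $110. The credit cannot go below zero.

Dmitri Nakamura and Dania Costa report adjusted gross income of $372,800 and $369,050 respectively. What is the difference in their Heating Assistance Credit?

$550

Dmitri ($372,800): Heating Assistance Credit: income exceeds $357,000 by $15,800, which is 22 full-or-partial $750 increments; reduction = 22 × $110 = $2,420, leaving $165.
Dania ($369,050): Heating Assistance Credit: income exceeds $357,000 by $12,050, which is 17 full-or-partial $750 increments; reduction = 17 × $110 = $1,870, leaving $715.
Difference: |$165 − $715| = $550.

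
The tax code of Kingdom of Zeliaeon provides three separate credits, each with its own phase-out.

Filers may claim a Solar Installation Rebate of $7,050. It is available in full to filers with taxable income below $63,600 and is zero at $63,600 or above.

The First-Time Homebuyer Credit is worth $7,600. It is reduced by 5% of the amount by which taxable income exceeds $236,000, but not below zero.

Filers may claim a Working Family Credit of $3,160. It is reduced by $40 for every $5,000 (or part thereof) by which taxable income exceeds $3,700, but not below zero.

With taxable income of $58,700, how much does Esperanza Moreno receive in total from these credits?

$17,370

Solar Installation Rebate: $58,700 is below the $63,600 cutoff, so the full $7,050 applies.
First-Time Homebuyer Credit: $58,700 is at or below the $236,000 threshold, so the full $7,600 applies.
Working Family Credit: income exceeds $3,700 by $55,000, which is 11 full-or-partial $5,000 increments; reduction = 11 × $40 = $440, leaving $2,720.
Total: $7,050 + $7,600 + $2,720 = $17,370.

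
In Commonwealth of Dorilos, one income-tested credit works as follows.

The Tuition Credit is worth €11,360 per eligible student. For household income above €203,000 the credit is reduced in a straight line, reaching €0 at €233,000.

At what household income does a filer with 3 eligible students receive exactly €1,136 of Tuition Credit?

€232,000

Full credit = 3 × €11,360 = €34,080.
€1,136 is 1,136/34,080 of the full €34,080, so 32,944/34,080 of the €30,000 range has been used: income = €203,000 + €30,000 × 32,944/34,080 = €232,000.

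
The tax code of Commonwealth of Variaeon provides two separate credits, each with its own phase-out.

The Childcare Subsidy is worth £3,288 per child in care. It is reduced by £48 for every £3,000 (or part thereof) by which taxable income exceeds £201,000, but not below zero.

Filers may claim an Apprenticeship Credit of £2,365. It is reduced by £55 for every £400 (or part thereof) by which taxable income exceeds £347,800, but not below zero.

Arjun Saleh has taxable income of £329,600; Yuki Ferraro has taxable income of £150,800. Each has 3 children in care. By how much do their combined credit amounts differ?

Arjun (£329,600): Childcare Subsidy: base = 3 × £3,288 = £9,864. income exceeds £201,000 by £128,600, which is 43 full-or-partial £3,000 increments; reduction = 43 × £48 = £2,064, leaving £7,800. Apprenticeship Credit: £329,600 is at or below the £347,800 threshold, so the full £2,365 applies. total £7,800 + £2,365 = £10,165
Yuki (£150,800): Childcare Subsidy: base = 3 × £3,288 = £9,864. £150,800 is at or below the £201,000 threshold, so the full £9,864 applies. Apprenticeship Credit: £150,800 is at or below the £347,800 threshold, so the full £2,365 applies. total £9,864 + £2,365 = £12,229
Difference: |£10,165 − £12,229| = £2,064.

£2,064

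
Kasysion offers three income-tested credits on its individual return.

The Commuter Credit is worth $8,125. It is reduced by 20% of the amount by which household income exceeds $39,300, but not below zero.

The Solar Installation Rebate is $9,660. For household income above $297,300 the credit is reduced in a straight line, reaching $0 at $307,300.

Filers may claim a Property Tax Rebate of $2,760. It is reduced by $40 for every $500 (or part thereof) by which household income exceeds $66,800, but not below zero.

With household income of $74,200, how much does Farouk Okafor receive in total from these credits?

$12,965

Commuter Credit: 20% of the $34,900 excess over $39,300 is $6,980; credit = $8,125 − $6,980 = $1,145.
Solar Installation Rebate: $74,200 is at or below the $297,300 threshold, so the full $9,660 applies.
Property Tax Rebate: income exceeds $66,800 by $7,400, which is 15 full-or-partial $500 increments; reduction = 15 × $40 = $600, leaving $2,160.
Total: $1,145 + $9,660 + $2,160 = $12,965.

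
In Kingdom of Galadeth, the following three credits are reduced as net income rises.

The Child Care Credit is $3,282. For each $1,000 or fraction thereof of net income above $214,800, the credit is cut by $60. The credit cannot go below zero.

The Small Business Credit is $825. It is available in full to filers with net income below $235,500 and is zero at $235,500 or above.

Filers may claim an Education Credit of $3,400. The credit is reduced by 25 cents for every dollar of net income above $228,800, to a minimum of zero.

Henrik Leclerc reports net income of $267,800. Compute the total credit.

$102

Child Care Credit: income exceeds $214,800 by $53,000, which is 53 full-or-partial $1,000 increments; reduction = 53 × $60 = $3,180, leaving $102.
Small Business Credit: $267,800 meets or exceeds the $235,500 cutoff, so the credit is $0.
Education Credit: 25% of the $39,000 excess over $228,800 is $9,750 ≥ base, so the credit is $0.
Total: $102 + $0 + $0 = $102.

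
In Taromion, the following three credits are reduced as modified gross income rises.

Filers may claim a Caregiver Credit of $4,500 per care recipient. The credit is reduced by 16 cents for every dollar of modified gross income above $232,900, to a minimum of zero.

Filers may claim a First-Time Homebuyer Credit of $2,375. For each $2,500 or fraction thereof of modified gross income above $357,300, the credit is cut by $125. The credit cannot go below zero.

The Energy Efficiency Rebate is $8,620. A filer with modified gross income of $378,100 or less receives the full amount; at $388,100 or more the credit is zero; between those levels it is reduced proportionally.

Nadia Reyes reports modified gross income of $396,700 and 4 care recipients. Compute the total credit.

$375

Caregiver Credit: base = 4 × $4,500 = $18,000. 16% of the $163,800 excess over $232,900 is $26,208 ≥ base, so the credit is $0.
First-Time Homebuyer Credit: income exceeds $357,300 by $39,400, which is 16 full-or-partial $2,500 increments; reduction = 16 × $125 = $2,000, leaving $375.
Energy Efficiency Rebate: $396,700 is at or above $388,100, so the credit is $0.
Total: $0 + $375 + $0 = $375.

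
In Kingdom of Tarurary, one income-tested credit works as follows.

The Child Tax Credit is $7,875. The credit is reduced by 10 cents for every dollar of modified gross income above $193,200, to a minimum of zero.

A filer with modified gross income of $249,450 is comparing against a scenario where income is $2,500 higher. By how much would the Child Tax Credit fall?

At $249,450 — 10% of the $56,250 excess over $193,200 is $5,625; credit = $7,875 − $5,625 = $2,250.
At $251,950 — 10% of the $58,750 excess over $193,200 is $5,875; credit = $7,875 − $5,875 = $2,000.
Lost: $2,250 − $2,000 = $250.

$250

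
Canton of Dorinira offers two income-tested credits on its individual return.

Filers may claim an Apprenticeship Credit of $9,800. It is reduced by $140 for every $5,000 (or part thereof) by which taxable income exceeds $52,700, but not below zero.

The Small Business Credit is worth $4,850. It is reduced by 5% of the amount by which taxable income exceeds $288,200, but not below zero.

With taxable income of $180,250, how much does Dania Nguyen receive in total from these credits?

Apprenticeship Credit: income exceeds $52,700 by $127,550, which is 26 full-or-partial $5,000 increments; reduction = 26 × $140 = $3,640, leaving $6,160.
Small Business Credit: $180,250 is at or below the $288,200 threshold, so the full $4,850 applies.
Total: $6,160 + $4,850 = $11,010.

$11,010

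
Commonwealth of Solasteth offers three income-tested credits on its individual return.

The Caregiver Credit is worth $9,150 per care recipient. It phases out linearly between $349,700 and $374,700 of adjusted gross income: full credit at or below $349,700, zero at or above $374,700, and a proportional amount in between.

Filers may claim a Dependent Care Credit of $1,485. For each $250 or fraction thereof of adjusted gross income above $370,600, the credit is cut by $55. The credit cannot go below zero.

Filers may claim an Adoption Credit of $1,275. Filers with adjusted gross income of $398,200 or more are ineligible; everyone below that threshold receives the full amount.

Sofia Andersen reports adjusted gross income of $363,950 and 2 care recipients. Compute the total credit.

Caregiver Credit: base = 2 × $9,150 = $18,300. $363,950 is $14,250 into a $25,000 phase-out range, leaving 10,750/25,000 of the credit: $18,300 × 10,750/25,000 = $7,869.
Dependent Care Credit: $363,950 is at or below the $370,600 threshold, so the full $1,485 applies.
Adoption Credit: $363,950 is below the $398,200 cutoff, so the full $1,275 applies.
Total: $7,869 + $1,485 + $1,275 = $10,629.

$10,629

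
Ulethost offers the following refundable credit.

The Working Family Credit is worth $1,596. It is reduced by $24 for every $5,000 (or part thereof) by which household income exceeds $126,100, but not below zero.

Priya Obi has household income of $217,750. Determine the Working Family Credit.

Working Family Credit: income exceeds $126,100 by $91,650, which is 19 full-or-partial $5,000 increments; reduction = 19 × $24 = $456, leaving $1,140.

$1,140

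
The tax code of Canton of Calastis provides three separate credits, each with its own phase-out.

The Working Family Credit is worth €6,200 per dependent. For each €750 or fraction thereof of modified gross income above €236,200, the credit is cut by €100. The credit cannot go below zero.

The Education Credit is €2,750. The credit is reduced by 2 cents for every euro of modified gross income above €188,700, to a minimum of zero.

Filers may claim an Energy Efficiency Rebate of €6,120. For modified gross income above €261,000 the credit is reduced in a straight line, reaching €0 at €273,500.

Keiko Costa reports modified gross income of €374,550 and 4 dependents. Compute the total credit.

€6,300

Working Family Credit: base = 4 × €6,200 = €24,800. income exceeds €236,200 by €138,350, which is 185 full-or-partial €750 increments; reduction = 185 × €100 = €18,500, leaving €6,300.
Education Credit: 2% of the €185,850 excess over €188,700 is €3,717 ≥ base, so the credit is €0.
Energy Efficiency Rebate: €374,550 is at or above €273,500, so the credit is €0.
Total: €6,300 + €0 + €0 = €6,300.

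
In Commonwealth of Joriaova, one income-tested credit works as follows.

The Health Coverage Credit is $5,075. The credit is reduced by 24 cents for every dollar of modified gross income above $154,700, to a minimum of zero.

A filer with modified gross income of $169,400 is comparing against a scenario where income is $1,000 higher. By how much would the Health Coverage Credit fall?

$240

At $169,400 — 24% of the $14,700 excess over $154,700 is $3,528; credit = $5,075 − $3,528 = $1,547.
At $170,400 — 24% of the $15,700 excess over $154,700 is $3,768; credit = $5,075 − $3,768 = $1,307.
Lost: $1,547 − $1,307 = $240.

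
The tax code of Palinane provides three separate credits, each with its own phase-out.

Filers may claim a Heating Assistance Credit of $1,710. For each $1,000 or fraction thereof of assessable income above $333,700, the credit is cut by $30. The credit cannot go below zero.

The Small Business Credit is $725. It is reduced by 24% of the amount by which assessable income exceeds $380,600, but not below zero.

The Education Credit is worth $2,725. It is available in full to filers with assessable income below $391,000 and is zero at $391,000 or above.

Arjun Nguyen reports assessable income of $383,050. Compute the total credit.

Heating Assistance Credit: income exceeds $333,700 by $49,350, which is 50 full-or-partial $1,000 increments; reduction = 50 × $30 = $1,500, leaving $210.
Small Business Credit: 24% of the $2,450 excess over $380,600 is $588; credit = $725 − $588 = $137.
Education Credit: $383,050 is below the $391,000 cutoff, so the full $2,725 applies.
Total: $210 + $137 + $2,725 = $3,072.

$3,072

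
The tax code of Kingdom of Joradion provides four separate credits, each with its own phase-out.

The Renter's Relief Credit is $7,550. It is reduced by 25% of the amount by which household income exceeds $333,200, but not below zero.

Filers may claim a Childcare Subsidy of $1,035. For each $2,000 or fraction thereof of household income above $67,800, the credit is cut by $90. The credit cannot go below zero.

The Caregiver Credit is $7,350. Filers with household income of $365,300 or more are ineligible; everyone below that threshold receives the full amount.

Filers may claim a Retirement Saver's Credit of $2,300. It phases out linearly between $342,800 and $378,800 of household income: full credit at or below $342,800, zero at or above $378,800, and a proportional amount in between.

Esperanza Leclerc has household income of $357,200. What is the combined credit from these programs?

$10,280

Renter's Relief Credit: 25% of the $24,000 excess over $333,200 is $6,000; credit = $7,550 − $6,000 = $1,550.
Childcare Subsidy: income exceeds $67,800 by $289,400 → 145 increments × $90 = $13,050 ≥ base, so the credit is $0.
Caregiver Credit: $357,200 is below the $365,300 cutoff, so the full $7,350 applies.
Retirement Saver's Credit: $357,200 is $14,400 into a $36,000 phase-out range, leaving 21,600/36,000 of the credit: $2,300 × 21,600/36,000 = $1,380.
Total: $1,550 + $0 + $7,350 + $1,380 = $10,280.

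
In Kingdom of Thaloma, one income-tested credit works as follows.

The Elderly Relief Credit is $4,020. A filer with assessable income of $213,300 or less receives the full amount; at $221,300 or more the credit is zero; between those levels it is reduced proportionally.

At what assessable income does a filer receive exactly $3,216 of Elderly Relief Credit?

$3,216 is 3,216/4,020 of the full $4,020, so 804/4,020 of the $8,000 range has been used: income = $213,300 + $8,000 × 804/4,020 = $214,900.

$214,900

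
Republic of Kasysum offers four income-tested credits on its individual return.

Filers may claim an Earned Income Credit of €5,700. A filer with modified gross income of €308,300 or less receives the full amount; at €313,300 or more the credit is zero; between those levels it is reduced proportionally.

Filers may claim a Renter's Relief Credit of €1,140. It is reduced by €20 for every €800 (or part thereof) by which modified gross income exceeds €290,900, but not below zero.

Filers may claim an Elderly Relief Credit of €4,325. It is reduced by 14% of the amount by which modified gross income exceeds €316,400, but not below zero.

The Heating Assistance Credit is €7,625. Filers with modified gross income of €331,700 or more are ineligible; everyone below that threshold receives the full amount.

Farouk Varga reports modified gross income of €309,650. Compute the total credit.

€16,771

Earned Income Credit: €309,650 is €1,350 into a €5,000 phase-out range, leaving 3,650/5,000 of the credit: €5,700 × 3,650/5,000 = €4,161.
Renter's Relief Credit: income exceeds €290,900 by €18,750, which is 24 full-or-partial €800 increments; reduction = 24 × €20 = €480, leaving €660.
Elderly Relief Credit: €309,650 is at or below the €316,400 threshold, so the full €4,325 applies.
Heating Assistance Credit: €309,650 is below the €331,700 cutoff, so the full €7,625 applies.
Total: €4,161 + €660 + €4,325 + €7,625 = €16,771.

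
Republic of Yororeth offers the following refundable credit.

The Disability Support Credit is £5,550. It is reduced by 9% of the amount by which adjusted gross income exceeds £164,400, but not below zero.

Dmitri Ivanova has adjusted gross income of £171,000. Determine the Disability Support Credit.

Disability Support Credit: 9% of the £6,600 excess over £164,400 is £594; credit = £5,550 − £594 = £4,956.

£4,956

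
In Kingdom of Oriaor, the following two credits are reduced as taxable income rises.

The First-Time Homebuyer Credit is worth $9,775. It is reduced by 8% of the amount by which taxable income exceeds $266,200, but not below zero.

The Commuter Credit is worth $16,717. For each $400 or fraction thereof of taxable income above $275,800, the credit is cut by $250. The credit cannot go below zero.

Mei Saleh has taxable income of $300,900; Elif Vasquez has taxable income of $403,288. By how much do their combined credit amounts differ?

Mei ($300,900): First-Time Homebuyer Credit: 8% of the $34,700 excess over $266,200 is $2,776; credit = $9,775 − $2,776 = $6,999. Commuter Credit: income exceeds $275,800 by $25,100, which is 63 full-or-partial $400 increments; reduction = 63 × $250 = $15,750, leaving $967. total $6,999 + $967 = $7,966
Elif ($403,288): First-Time Homebuyer Credit: 8% of the $137,088 excess over $266,200 is $10,967.04 ≥ base, so the credit is $0. Commuter Credit: income exceeds $275,800 by $127,488 → 319 increments × $250 = $79,750 ≥ base, so the credit is $0. total $0 + $0 = $0
Difference: |$7,966 − $0| = $7,966.

$7,966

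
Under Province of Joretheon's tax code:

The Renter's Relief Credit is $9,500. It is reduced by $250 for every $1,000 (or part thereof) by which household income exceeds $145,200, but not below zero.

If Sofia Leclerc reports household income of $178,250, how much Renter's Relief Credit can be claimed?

$1,000

Renter's Relief Credit: income exceeds $145,200 by $33,050, which is 34 full-or-partial $1,000 increments; reduction = 34 × $250 = $8,500, leaving $1,000.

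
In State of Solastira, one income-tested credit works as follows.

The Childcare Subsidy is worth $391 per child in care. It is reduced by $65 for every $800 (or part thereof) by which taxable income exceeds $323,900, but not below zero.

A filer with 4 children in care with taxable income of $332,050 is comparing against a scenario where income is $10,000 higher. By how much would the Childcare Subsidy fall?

$780

At $332,050 — base = 4 × $391 = $1,564. income exceeds $323,900 by $8,150, which is 11 full-or-partial $800 increments; reduction = 11 × $65 = $715, leaving $849.
At $342,050 — base = 4 × $391 = $1,564. income exceeds $323,900 by $18,150, which is 23 full-or-partial $800 increments; reduction = 23 × $65 = $1,495, leaving $69.
Lost: $849 − $69 = $780.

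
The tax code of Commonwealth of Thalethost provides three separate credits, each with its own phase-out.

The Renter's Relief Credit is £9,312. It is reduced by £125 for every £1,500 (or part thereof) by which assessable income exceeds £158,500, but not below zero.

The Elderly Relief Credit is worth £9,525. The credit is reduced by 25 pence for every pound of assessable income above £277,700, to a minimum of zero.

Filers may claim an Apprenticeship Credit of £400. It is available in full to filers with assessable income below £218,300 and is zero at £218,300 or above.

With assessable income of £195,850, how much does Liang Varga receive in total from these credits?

Renter's Relief Credit: income exceeds £158,500 by £37,350, which is 25 full-or-partial £1,500 increments; reduction = 25 × £125 = £3,125, leaving £6,187.
Elderly Relief Credit: £195,850 is at or below the £277,700 threshold, so the full £9,525 applies.
Apprenticeship Credit: £195,850 is below the £218,300 cutoff, so the full £400 applies.
Total: £6,187 + £9,525 + £400 = £16,112.

£16,112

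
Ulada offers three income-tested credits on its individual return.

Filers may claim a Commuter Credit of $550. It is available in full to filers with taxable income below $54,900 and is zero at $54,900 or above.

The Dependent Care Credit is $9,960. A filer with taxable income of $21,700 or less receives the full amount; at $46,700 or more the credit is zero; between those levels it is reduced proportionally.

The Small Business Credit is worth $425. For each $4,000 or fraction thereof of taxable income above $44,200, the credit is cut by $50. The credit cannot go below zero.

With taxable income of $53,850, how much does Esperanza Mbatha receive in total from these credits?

Commuter Credit: $53,850 is below the $54,900 cutoff, so the full $550 applies.
Dependent Care Credit: $53,850 is at or above $46,700, so the credit is $0.
Small Business Credit: income exceeds $44,200 by $9,650, which is 3 full-or-partial $4,000 increments; reduction = 3 × $50 = $150, leaving $275.
Total: $550 + $0 + $275 = $825.

$825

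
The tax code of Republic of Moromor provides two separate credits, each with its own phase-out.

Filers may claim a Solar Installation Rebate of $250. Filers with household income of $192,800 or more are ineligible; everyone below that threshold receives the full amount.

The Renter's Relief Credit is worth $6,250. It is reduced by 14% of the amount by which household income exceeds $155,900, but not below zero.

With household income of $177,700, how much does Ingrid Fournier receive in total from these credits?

$3,448

Solar Installation Rebate: $177,700 is below the $192,800 cutoff, so the full $250 applies.
Renter's Relief Credit: 14% of the $21,800 excess over $155,900 is $3,052; credit = $6,250 − $3,052 = $3,198.
Total: $250 + $3,198 = $3,448.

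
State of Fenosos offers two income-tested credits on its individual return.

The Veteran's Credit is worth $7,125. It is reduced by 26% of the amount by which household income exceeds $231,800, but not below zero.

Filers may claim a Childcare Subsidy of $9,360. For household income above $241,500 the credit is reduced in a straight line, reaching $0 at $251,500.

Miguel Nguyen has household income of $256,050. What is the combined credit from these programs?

Veteran's Credit: 26% of the $24,250 excess over $231,800 is $6,305; credit = $7,125 − $6,305 = $820.
Childcare Subsidy: $256,050 is at or above $251,500, so the credit is $0.
Total: $820 + $0 = $820.

$820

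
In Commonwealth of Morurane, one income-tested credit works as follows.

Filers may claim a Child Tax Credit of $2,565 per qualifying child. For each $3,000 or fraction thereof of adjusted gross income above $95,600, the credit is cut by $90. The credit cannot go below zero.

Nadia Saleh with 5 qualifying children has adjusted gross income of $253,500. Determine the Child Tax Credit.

$8,055

Child Tax Credit: base = 5 × $2,565 = $12,825. income exceeds $95,600 by $157,900, which is 53 full-or-partial $3,000 increments; reduction = 53 × $90 = $4,770, leaving $8,055.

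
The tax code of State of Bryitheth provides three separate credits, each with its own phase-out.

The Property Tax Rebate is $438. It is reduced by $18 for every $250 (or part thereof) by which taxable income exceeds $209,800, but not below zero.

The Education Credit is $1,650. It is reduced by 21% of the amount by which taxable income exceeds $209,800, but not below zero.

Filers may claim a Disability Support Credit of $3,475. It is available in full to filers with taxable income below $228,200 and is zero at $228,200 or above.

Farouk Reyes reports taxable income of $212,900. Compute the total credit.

Property Tax Rebate: income exceeds $209,800 by $3,100, which is 13 full-or-partial $250 increments; reduction = 13 × $18 = $234, leaving $204.
Education Credit: 21% of the $3,100 excess over $209,800 is $651; credit = $1,650 − $651 = $999.
Disability Support Credit: $212,900 is below the $228,200 cutoff, so the full $3,475 applies.
Total: $204 + $999 + $3,475 = $4,678.

$4,678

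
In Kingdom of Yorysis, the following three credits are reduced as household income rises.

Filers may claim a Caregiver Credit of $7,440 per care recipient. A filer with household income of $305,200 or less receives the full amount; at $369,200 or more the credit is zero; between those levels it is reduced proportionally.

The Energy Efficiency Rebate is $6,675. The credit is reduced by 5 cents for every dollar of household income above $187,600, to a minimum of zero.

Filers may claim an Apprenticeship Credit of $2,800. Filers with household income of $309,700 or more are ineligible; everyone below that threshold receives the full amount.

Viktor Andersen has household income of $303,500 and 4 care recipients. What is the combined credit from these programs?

$33,440

Caregiver Credit: base = 4 × $7,440 = $29,760. $303,500 is at or below the $305,200 threshold, so the full $29,760 applies.
Energy Efficiency Rebate: 5% of the $115,900 excess over $187,600 is $5,795; credit = $6,675 − $5,795 = $880.
Apprenticeship Credit: $303,500 is below the $309,700 cutoff, so the full $2,800 applies.
Total: $29,760 + $880 + $2,800 = $33,440.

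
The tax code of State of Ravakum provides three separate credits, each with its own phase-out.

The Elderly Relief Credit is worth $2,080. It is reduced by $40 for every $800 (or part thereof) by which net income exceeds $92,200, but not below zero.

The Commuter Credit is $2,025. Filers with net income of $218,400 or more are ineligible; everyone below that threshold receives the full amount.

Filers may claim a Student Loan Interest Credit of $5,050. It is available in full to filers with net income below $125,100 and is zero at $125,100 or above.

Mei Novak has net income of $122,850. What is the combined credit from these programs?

$7,595

Elderly Relief Credit: income exceeds $92,200 by $30,650, which is 39 full-or-partial $800 increments; reduction = 39 × $40 = $1,560, leaving $520.
Commuter Credit: $122,850 is below the $218,400 cutoff, so the full $2,025 applies.
Student Loan Interest Credit: $122,850 is below the $125,100 cutoff, so the full $5,050 applies.
Total: $520 + $2,025 + $5,050 = $7,595.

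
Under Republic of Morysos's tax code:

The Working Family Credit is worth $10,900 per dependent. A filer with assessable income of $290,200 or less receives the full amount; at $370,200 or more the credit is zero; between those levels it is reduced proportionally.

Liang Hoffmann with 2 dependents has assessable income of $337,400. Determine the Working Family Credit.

Working Family Credit: base = 2 × $10,900 = $21,800. $337,400 is $47,200 into a $80,000 phase-out range, leaving 32,800/80,000 of the credit: $21,800 × 32,800/80,000 = $8,938.

$8,938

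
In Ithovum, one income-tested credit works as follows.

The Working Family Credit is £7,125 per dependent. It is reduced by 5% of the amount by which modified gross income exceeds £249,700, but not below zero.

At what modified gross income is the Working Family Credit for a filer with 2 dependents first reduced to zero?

£534,700

Full credit = 2 × £7,125 = £14,250.
The credit falls by 5% of each pound above £249,700, so it reaches zero when the excess is £14,250 / 5% = £285,000: income = £249,700 + £285,000 = £534,700.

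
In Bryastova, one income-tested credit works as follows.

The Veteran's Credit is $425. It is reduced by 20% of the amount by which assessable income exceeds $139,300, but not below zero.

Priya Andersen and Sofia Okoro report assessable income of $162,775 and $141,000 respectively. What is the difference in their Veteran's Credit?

Priya ($162,775): Veteran's Credit: 20% of the $23,475 excess over $139,300 is $4,695 ≥ base, so the credit is $0.
Sofia ($141,000): Veteran's Credit: 20% of the $1,700 excess over $139,300 is $340; credit = $425 − $340 = $85.
Difference: |$0 − $85| = $85.

$85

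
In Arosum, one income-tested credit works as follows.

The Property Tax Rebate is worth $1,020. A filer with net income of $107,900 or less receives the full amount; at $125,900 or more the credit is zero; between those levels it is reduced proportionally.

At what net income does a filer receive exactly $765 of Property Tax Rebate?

$112,400

$765 is 765/1,020 of the full $1,020, so 255/1,020 of the $18,000 range has been used: income = $107,900 + $18,000 × 255/1,020 = $112,400.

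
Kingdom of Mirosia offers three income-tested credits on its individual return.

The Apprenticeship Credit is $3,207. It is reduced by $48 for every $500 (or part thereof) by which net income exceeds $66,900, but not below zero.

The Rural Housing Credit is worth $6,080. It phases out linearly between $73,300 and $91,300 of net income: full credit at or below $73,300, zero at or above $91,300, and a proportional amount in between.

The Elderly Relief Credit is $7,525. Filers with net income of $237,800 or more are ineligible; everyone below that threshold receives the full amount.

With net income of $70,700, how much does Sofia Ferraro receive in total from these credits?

$16,428

Apprenticeship Credit: income exceeds $66,900 by $3,800, which is 8 full-or-partial $500 increments; reduction = 8 × $48 = $384, leaving $2,823.
Rural Housing Credit: $70,700 is at or below the $73,300 threshold, so the full $6,080 applies.
Elderly Relief Credit: $70,700 is below the $237,800 cutoff, so the full $7,525 applies.
Total: $2,823 + $6,080 + $7,525 = $16,428.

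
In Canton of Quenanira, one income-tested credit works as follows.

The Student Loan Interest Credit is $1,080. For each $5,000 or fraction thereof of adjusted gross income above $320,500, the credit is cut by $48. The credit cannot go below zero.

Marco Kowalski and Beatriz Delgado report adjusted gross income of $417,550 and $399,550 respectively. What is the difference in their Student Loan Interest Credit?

Marco ($417,550): Student Loan Interest Credit: income exceeds $320,500 by $97,050, which is 20 full-or-partial $5,000 increments; reduction = 20 × $48 = $960, leaving $120.
Beatriz ($399,550): Student Loan Interest Credit: income exceeds $320,500 by $79,050, which is 16 full-or-partial $5,000 increments; reduction = 16 × $48 = $768, leaving $312.
Difference: |$120 − $312| = $192.

$192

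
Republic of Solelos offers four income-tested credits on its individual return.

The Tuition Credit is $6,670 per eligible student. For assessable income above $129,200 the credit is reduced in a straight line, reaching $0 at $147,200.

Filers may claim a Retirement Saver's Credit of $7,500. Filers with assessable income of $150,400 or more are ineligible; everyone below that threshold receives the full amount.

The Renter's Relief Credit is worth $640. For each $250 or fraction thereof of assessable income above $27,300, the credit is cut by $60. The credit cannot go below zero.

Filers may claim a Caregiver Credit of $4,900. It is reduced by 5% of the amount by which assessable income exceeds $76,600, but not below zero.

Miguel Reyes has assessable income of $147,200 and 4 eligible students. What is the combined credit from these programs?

$8,870

Tuition Credit: base = 4 × $6,670 = $26,680. $147,200 is at or above $147,200, so the credit is $0.
Retirement Saver's Credit: $147,200 is below the $150,400 cutoff, so the full $7,500 applies.
Renter's Relief Credit: income exceeds $27,300 by $119,900 → 480 increments × $60 = $28,800 ≥ base, so the credit is $0.
Caregiver Credit: 5% of the $70,600 excess over $76,600 is $3,530; credit = $4,900 − $3,530 = $1,370.
Total: $0 + $7,500 + $0 + $1,370 = $8,870.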